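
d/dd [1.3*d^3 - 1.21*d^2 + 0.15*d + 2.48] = 3.9*d^2 - 2.42*d + 0.15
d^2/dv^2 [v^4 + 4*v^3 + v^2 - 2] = 12*v^2 + 24*v + 2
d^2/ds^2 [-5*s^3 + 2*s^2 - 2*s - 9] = 4 - 30*s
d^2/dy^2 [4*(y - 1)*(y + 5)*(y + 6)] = 24*y + 80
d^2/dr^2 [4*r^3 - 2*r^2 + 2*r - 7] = 24*r - 4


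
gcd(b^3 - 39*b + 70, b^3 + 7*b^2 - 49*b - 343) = b + 7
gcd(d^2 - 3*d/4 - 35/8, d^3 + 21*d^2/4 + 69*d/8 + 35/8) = d + 7/4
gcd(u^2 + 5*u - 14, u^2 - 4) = u - 2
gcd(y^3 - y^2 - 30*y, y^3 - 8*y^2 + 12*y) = y^2 - 6*y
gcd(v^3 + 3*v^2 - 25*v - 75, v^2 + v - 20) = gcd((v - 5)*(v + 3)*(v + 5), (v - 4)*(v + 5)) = v + 5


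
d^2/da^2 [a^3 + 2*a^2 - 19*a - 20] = 6*a + 4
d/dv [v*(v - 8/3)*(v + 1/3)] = 3*v^2 - 14*v/3 - 8/9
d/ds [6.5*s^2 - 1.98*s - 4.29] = 13.0*s - 1.98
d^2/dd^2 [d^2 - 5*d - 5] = 2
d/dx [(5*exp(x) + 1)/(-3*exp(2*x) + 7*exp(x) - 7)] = ((5*exp(x) + 1)*(6*exp(x) - 7) - 15*exp(2*x) + 35*exp(x) - 35)*exp(x)/(3*exp(2*x) - 7*exp(x) + 7)^2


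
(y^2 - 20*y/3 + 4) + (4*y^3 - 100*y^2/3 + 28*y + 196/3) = 4*y^3 - 97*y^2/3 + 64*y/3 + 208/3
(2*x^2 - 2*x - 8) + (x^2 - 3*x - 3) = 3*x^2 - 5*x - 11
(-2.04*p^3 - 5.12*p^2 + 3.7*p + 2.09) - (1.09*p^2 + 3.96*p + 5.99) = -2.04*p^3 - 6.21*p^2 - 0.26*p - 3.9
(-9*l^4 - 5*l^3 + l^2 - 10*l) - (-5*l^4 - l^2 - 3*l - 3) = -4*l^4 - 5*l^3 + 2*l^2 - 7*l + 3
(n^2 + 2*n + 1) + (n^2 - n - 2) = 2*n^2 + n - 1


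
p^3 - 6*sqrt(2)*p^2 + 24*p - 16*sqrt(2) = (p - 2*sqrt(2))^3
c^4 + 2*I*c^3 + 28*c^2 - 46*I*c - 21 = (c - 3*I)*(c - I)^2*(c + 7*I)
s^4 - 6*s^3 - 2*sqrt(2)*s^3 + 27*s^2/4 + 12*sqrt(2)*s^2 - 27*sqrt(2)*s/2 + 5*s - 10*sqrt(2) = (s - 4)*(s - 5/2)*(s + 1/2)*(s - 2*sqrt(2))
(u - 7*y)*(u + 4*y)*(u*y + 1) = u^3*y - 3*u^2*y^2 + u^2 - 28*u*y^3 - 3*u*y - 28*y^2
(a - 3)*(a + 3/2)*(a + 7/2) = a^3 + 2*a^2 - 39*a/4 - 63/4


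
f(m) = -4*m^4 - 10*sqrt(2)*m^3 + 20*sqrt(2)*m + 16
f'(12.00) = -33729.12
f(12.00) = -107026.20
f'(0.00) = 28.28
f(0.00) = 16.00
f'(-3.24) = 127.10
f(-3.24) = -35.43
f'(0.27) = 24.88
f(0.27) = 23.34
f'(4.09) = -1776.12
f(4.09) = -1955.21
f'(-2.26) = -3.72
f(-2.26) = 10.97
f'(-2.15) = -8.82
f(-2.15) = 10.27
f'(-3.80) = 293.60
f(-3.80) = -149.53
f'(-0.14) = 27.50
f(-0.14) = 12.08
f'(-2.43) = 7.34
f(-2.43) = 10.72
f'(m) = -16*m^3 - 30*sqrt(2)*m^2 + 20*sqrt(2)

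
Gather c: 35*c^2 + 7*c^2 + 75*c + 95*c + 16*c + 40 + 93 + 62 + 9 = 42*c^2 + 186*c + 204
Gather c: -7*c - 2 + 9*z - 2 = -7*c + 9*z - 4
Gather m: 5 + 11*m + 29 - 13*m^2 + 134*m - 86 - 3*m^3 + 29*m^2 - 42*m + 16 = -3*m^3 + 16*m^2 + 103*m - 36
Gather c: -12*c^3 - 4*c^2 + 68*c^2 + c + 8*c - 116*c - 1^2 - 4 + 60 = -12*c^3 + 64*c^2 - 107*c + 55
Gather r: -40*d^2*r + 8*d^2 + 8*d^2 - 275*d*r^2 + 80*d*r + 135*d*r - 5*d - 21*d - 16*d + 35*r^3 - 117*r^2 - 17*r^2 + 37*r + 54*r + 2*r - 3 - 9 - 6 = 16*d^2 - 42*d + 35*r^3 + r^2*(-275*d - 134) + r*(-40*d^2 + 215*d + 93) - 18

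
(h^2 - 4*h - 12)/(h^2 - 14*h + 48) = (h + 2)/(h - 8)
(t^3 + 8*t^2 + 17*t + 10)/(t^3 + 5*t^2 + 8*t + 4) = (t + 5)/(t + 2)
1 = 1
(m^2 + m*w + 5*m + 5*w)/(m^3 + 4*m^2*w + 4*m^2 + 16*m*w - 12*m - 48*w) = (m^2 + m*w + 5*m + 5*w)/(m^3 + 4*m^2*w + 4*m^2 + 16*m*w - 12*m - 48*w)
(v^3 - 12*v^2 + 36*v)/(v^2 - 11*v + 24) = v*(v^2 - 12*v + 36)/(v^2 - 11*v + 24)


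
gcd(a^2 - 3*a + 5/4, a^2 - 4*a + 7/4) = a - 1/2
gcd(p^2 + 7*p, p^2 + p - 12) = 1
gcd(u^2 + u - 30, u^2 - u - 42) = u + 6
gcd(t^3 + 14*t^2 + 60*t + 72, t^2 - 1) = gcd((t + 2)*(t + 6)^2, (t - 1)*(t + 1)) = 1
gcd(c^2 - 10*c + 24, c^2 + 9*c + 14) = 1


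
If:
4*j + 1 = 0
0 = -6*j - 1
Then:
No Solution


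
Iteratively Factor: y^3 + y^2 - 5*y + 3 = (y + 3)*(y^2 - 2*y + 1) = (y - 1)*(y + 3)*(y - 1)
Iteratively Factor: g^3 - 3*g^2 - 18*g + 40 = (g - 2)*(g^2 - g - 20) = (g - 2)*(g + 4)*(g - 5)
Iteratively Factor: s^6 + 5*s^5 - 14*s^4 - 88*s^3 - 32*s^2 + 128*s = (s)*(s^5 + 5*s^4 - 14*s^3 - 88*s^2 - 32*s + 128) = s*(s + 4)*(s^4 + s^3 - 18*s^2 - 16*s + 32) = s*(s + 4)^2*(s^3 - 3*s^2 - 6*s + 8) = s*(s - 4)*(s + 4)^2*(s^2 + s - 2) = s*(s - 4)*(s + 2)*(s + 4)^2*(s - 1)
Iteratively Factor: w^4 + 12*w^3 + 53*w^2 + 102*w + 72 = (w + 4)*(w^3 + 8*w^2 + 21*w + 18) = (w + 2)*(w + 4)*(w^2 + 6*w + 9) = (w + 2)*(w + 3)*(w + 4)*(w + 3)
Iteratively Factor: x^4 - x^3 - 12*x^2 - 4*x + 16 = (x + 2)*(x^3 - 3*x^2 - 6*x + 8) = (x - 4)*(x + 2)*(x^2 + x - 2) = (x - 4)*(x + 2)^2*(x - 1)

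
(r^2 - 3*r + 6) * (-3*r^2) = -3*r^4 + 9*r^3 - 18*r^2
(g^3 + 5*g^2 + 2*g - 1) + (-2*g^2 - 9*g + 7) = g^3 + 3*g^2 - 7*g + 6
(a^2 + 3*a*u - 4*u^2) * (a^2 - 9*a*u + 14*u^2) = a^4 - 6*a^3*u - 17*a^2*u^2 + 78*a*u^3 - 56*u^4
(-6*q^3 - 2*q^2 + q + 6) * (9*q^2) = -54*q^5 - 18*q^4 + 9*q^3 + 54*q^2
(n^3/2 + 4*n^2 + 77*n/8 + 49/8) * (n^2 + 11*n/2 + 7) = n^5/2 + 27*n^4/4 + 281*n^3/8 + 1393*n^2/16 + 1617*n/16 + 343/8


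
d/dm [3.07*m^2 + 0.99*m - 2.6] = 6.14*m + 0.99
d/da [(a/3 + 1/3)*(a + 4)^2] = (a + 2)*(a + 4)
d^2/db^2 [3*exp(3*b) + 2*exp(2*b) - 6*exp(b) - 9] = (27*exp(2*b) + 8*exp(b) - 6)*exp(b)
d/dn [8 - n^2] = -2*n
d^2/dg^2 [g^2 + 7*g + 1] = 2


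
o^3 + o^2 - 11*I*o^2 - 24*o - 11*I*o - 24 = (o + 1)*(o - 8*I)*(o - 3*I)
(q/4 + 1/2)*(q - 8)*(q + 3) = q^3/4 - 3*q^2/4 - 17*q/2 - 12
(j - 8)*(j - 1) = j^2 - 9*j + 8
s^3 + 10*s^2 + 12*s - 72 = (s - 2)*(s + 6)^2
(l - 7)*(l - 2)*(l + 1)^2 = l^4 - 7*l^3 - 3*l^2 + 19*l + 14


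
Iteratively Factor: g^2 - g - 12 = (g - 4)*(g + 3)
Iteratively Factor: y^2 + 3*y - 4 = (y + 4)*(y - 1)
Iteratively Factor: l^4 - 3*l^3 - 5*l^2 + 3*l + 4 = (l - 4)*(l^3 + l^2 - l - 1) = (l - 4)*(l - 1)*(l^2 + 2*l + 1) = (l - 4)*(l - 1)*(l + 1)*(l + 1)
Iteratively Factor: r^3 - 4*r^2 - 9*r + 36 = (r - 3)*(r^2 - r - 12) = (r - 4)*(r - 3)*(r + 3)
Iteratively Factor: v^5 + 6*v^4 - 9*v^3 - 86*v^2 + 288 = (v + 3)*(v^4 + 3*v^3 - 18*v^2 - 32*v + 96) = (v - 2)*(v + 3)*(v^3 + 5*v^2 - 8*v - 48) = (v - 2)*(v + 3)*(v + 4)*(v^2 + v - 12) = (v - 2)*(v + 3)*(v + 4)^2*(v - 3)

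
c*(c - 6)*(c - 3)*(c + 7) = c^4 - 2*c^3 - 45*c^2 + 126*c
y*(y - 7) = y^2 - 7*y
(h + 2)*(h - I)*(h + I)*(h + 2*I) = h^4 + 2*h^3 + 2*I*h^3 + h^2 + 4*I*h^2 + 2*h + 2*I*h + 4*I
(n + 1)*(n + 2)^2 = n^3 + 5*n^2 + 8*n + 4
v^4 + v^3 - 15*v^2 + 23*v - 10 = (v - 2)*(v - 1)^2*(v + 5)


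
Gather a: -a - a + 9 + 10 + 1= 20 - 2*a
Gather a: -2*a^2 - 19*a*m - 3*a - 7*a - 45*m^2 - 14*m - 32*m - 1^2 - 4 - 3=-2*a^2 + a*(-19*m - 10) - 45*m^2 - 46*m - 8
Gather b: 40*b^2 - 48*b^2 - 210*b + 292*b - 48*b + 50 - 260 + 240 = -8*b^2 + 34*b + 30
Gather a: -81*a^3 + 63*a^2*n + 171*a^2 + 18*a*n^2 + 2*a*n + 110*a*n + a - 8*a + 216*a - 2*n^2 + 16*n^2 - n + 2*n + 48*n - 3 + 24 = -81*a^3 + a^2*(63*n + 171) + a*(18*n^2 + 112*n + 209) + 14*n^2 + 49*n + 21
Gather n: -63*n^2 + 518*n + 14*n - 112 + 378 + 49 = -63*n^2 + 532*n + 315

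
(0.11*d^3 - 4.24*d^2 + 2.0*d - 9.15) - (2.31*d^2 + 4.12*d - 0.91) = 0.11*d^3 - 6.55*d^2 - 2.12*d - 8.24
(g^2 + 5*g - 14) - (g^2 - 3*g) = 8*g - 14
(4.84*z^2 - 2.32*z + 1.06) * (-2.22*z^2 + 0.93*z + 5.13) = -10.7448*z^4 + 9.6516*z^3 + 20.3184*z^2 - 10.9158*z + 5.4378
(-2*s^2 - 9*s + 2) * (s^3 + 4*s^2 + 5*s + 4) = -2*s^5 - 17*s^4 - 44*s^3 - 45*s^2 - 26*s + 8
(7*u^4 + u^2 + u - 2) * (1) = 7*u^4 + u^2 + u - 2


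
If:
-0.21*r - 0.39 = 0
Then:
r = -1.86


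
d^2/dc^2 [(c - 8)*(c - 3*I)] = 2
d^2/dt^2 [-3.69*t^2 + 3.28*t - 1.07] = -7.38000000000000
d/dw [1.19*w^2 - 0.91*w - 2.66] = 2.38*w - 0.91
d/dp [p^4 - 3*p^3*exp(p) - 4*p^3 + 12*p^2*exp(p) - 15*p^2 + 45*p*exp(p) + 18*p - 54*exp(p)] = -3*p^3*exp(p) + 4*p^3 + 3*p^2*exp(p) - 12*p^2 + 69*p*exp(p) - 30*p - 9*exp(p) + 18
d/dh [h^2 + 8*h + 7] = 2*h + 8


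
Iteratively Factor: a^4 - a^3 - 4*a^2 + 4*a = (a)*(a^3 - a^2 - 4*a + 4) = a*(a - 2)*(a^2 + a - 2) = a*(a - 2)*(a + 2)*(a - 1)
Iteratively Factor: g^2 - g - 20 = (g + 4)*(g - 5)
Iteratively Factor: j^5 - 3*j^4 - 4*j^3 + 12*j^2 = (j - 2)*(j^4 - j^3 - 6*j^2) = j*(j - 2)*(j^3 - j^2 - 6*j) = j*(j - 2)*(j + 2)*(j^2 - 3*j) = j^2*(j - 2)*(j + 2)*(j - 3)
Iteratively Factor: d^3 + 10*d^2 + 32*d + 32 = (d + 4)*(d^2 + 6*d + 8) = (d + 4)^2*(d + 2)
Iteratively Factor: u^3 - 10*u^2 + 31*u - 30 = (u - 2)*(u^2 - 8*u + 15) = (u - 3)*(u - 2)*(u - 5)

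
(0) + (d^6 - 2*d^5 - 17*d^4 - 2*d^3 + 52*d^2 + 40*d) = d^6 - 2*d^5 - 17*d^4 - 2*d^3 + 52*d^2 + 40*d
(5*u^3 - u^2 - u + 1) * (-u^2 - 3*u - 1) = -5*u^5 - 14*u^4 - u^3 + 3*u^2 - 2*u - 1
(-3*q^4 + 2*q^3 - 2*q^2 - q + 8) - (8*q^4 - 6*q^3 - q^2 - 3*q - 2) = -11*q^4 + 8*q^3 - q^2 + 2*q + 10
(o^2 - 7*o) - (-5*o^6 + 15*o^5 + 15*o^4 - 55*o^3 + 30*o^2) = 5*o^6 - 15*o^5 - 15*o^4 + 55*o^3 - 29*o^2 - 7*o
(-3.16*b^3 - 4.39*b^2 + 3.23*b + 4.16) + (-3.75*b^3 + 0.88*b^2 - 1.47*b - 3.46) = -6.91*b^3 - 3.51*b^2 + 1.76*b + 0.7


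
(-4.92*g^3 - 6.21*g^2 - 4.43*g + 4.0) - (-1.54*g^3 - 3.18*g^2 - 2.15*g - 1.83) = -3.38*g^3 - 3.03*g^2 - 2.28*g + 5.83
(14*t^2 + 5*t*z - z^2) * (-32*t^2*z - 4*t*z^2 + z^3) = -448*t^4*z - 216*t^3*z^2 + 26*t^2*z^3 + 9*t*z^4 - z^5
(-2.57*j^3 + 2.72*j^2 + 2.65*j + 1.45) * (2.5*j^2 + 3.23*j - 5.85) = -6.425*j^5 - 1.5011*j^4 + 30.4451*j^3 - 3.7275*j^2 - 10.819*j - 8.4825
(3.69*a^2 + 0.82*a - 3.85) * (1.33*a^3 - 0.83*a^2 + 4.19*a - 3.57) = 4.9077*a^5 - 1.9721*a^4 + 9.66*a^3 - 6.542*a^2 - 19.0589*a + 13.7445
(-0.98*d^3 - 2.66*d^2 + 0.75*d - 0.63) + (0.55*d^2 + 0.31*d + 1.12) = -0.98*d^3 - 2.11*d^2 + 1.06*d + 0.49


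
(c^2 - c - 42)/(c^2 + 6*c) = (c - 7)/c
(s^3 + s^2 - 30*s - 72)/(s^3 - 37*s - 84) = (s - 6)/(s - 7)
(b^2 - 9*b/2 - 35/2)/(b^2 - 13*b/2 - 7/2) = (2*b + 5)/(2*b + 1)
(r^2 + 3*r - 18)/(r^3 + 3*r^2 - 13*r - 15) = (r + 6)/(r^2 + 6*r + 5)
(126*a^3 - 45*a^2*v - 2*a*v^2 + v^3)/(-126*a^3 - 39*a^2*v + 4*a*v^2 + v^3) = (-3*a + v)/(3*a + v)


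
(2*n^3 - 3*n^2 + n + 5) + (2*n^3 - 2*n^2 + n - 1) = 4*n^3 - 5*n^2 + 2*n + 4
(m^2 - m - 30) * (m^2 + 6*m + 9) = m^4 + 5*m^3 - 27*m^2 - 189*m - 270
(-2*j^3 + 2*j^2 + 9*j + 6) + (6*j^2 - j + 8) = -2*j^3 + 8*j^2 + 8*j + 14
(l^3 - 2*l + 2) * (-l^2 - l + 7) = -l^5 - l^4 + 9*l^3 - 16*l + 14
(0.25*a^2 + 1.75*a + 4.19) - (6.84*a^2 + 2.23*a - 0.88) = -6.59*a^2 - 0.48*a + 5.07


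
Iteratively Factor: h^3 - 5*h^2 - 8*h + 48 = (h - 4)*(h^2 - h - 12) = (h - 4)*(h + 3)*(h - 4)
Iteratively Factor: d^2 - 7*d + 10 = (d - 5)*(d - 2)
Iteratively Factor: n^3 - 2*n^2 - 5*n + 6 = (n - 3)*(n^2 + n - 2) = (n - 3)*(n - 1)*(n + 2)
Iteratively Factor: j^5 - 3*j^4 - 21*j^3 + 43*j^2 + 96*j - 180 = (j - 2)*(j^4 - j^3 - 23*j^2 - 3*j + 90) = (j - 5)*(j - 2)*(j^3 + 4*j^2 - 3*j - 18) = (j - 5)*(j - 2)*(j + 3)*(j^2 + j - 6) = (j - 5)*(j - 2)^2*(j + 3)*(j + 3)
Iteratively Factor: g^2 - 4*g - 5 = (g + 1)*(g - 5)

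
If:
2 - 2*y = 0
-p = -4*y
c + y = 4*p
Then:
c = 15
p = 4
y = 1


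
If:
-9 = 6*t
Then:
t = -3/2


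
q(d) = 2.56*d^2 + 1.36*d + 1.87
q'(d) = 5.12*d + 1.36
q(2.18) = 17.00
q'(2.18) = 12.52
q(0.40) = 2.82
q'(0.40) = 3.41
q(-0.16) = 1.72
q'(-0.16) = 0.54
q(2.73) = 24.66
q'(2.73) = 15.34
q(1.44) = 9.14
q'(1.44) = 8.73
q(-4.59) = 49.56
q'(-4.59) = -22.14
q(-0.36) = 1.71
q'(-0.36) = -0.48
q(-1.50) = 5.59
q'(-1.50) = -6.32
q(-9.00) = 196.99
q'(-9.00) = -44.72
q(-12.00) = 354.19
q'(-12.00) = -60.08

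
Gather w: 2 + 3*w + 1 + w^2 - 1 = w^2 + 3*w + 2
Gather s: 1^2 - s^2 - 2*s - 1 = -s^2 - 2*s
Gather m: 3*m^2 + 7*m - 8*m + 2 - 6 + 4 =3*m^2 - m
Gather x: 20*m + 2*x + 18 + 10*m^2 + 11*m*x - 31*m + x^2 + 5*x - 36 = 10*m^2 - 11*m + x^2 + x*(11*m + 7) - 18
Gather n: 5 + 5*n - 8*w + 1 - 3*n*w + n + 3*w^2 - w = n*(6 - 3*w) + 3*w^2 - 9*w + 6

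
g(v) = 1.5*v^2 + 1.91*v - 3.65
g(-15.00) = 305.20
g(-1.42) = -3.34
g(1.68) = 3.79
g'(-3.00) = -7.09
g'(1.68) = 6.95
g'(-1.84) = -3.61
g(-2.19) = -0.64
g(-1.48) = -3.19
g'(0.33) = 2.90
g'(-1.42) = -2.35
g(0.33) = -2.86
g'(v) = 3.0*v + 1.91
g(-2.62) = 1.64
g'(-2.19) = -4.66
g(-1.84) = -2.09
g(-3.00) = 4.12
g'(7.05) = 23.06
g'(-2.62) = -5.95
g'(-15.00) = -43.09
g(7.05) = 84.37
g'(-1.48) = -2.53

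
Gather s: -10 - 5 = -15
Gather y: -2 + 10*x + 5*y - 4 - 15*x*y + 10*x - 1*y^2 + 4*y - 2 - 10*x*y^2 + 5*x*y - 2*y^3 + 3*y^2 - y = 20*x - 2*y^3 + y^2*(2 - 10*x) + y*(8 - 10*x) - 8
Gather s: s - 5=s - 5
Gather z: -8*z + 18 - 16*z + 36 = 54 - 24*z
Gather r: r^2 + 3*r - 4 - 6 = r^2 + 3*r - 10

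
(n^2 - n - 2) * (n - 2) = n^3 - 3*n^2 + 4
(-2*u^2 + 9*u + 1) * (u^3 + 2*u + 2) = -2*u^5 + 9*u^4 - 3*u^3 + 14*u^2 + 20*u + 2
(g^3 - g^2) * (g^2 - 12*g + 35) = g^5 - 13*g^4 + 47*g^3 - 35*g^2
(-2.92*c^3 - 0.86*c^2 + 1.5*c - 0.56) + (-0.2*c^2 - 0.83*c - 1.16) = -2.92*c^3 - 1.06*c^2 + 0.67*c - 1.72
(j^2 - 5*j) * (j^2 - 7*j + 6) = j^4 - 12*j^3 + 41*j^2 - 30*j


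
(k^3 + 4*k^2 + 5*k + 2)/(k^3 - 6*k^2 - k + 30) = (k^2 + 2*k + 1)/(k^2 - 8*k + 15)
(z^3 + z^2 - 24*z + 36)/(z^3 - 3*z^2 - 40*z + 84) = (z - 3)/(z - 7)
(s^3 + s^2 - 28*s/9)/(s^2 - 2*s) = (s^2 + s - 28/9)/(s - 2)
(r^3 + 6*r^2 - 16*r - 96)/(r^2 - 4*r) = r + 10 + 24/r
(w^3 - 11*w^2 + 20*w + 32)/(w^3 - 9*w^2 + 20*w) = (w^2 - 7*w - 8)/(w*(w - 5))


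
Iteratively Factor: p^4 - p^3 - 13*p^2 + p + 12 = (p - 1)*(p^3 - 13*p - 12) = (p - 1)*(p + 3)*(p^2 - 3*p - 4) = (p - 1)*(p + 1)*(p + 3)*(p - 4)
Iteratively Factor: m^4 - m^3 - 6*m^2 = (m)*(m^3 - m^2 - 6*m) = m*(m + 2)*(m^2 - 3*m) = m^2*(m + 2)*(m - 3)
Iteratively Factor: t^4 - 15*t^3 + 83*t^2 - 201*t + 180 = (t - 5)*(t^3 - 10*t^2 + 33*t - 36) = (t - 5)*(t - 4)*(t^2 - 6*t + 9) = (t - 5)*(t - 4)*(t - 3)*(t - 3)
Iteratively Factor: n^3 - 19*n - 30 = (n - 5)*(n^2 + 5*n + 6) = (n - 5)*(n + 2)*(n + 3)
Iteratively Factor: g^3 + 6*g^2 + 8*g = (g + 2)*(g^2 + 4*g) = g*(g + 2)*(g + 4)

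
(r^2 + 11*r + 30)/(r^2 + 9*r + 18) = (r + 5)/(r + 3)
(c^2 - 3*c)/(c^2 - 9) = c/(c + 3)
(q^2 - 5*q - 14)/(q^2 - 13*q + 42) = (q + 2)/(q - 6)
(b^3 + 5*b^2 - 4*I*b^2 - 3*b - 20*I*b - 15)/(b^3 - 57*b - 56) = (b^3 + b^2*(5 - 4*I) - b*(3 + 20*I) - 15)/(b^3 - 57*b - 56)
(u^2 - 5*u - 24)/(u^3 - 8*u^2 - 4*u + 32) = (u + 3)/(u^2 - 4)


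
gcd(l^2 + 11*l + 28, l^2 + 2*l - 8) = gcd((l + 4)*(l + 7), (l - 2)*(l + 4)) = l + 4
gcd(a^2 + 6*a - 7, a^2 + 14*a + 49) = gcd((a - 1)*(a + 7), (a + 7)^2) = a + 7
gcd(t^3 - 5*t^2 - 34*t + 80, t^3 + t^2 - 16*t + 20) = t^2 + 3*t - 10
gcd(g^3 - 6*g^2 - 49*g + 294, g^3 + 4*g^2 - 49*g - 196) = g^2 - 49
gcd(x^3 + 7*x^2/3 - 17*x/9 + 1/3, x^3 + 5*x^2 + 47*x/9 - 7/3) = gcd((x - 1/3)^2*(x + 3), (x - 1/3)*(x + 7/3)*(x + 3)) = x^2 + 8*x/3 - 1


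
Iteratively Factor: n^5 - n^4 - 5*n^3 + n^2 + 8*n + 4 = (n + 1)*(n^4 - 2*n^3 - 3*n^2 + 4*n + 4) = (n + 1)^2*(n^3 - 3*n^2 + 4) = (n - 2)*(n + 1)^2*(n^2 - n - 2) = (n - 2)^2*(n + 1)^2*(n + 1)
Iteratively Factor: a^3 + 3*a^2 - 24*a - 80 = (a - 5)*(a^2 + 8*a + 16) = (a - 5)*(a + 4)*(a + 4)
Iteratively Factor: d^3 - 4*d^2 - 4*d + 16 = (d - 4)*(d^2 - 4) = (d - 4)*(d - 2)*(d + 2)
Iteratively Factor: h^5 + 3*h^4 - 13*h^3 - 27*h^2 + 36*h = (h + 3)*(h^4 - 13*h^2 + 12*h) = (h + 3)*(h + 4)*(h^3 - 4*h^2 + 3*h) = h*(h + 3)*(h + 4)*(h^2 - 4*h + 3) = h*(h - 1)*(h + 3)*(h + 4)*(h - 3)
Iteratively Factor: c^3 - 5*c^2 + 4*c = (c - 4)*(c^2 - c) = c*(c - 4)*(c - 1)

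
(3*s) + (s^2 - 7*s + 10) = s^2 - 4*s + 10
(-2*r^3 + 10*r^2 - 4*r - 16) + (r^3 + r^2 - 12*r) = -r^3 + 11*r^2 - 16*r - 16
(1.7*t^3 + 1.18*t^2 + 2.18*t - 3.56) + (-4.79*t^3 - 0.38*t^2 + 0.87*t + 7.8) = -3.09*t^3 + 0.8*t^2 + 3.05*t + 4.24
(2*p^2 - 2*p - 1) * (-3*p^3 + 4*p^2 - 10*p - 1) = -6*p^5 + 14*p^4 - 25*p^3 + 14*p^2 + 12*p + 1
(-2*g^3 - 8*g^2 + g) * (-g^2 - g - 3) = 2*g^5 + 10*g^4 + 13*g^3 + 23*g^2 - 3*g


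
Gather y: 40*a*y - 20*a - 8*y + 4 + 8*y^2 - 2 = -20*a + 8*y^2 + y*(40*a - 8) + 2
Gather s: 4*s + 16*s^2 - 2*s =16*s^2 + 2*s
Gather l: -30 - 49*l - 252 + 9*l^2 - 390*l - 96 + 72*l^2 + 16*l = 81*l^2 - 423*l - 378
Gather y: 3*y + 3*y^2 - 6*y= 3*y^2 - 3*y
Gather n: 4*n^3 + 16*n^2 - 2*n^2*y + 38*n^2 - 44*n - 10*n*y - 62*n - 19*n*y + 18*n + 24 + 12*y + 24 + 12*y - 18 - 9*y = 4*n^3 + n^2*(54 - 2*y) + n*(-29*y - 88) + 15*y + 30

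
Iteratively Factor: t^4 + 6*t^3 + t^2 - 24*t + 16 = (t - 1)*(t^3 + 7*t^2 + 8*t - 16) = (t - 1)*(t + 4)*(t^2 + 3*t - 4) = (t - 1)^2*(t + 4)*(t + 4)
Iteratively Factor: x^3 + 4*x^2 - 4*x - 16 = (x + 2)*(x^2 + 2*x - 8) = (x + 2)*(x + 4)*(x - 2)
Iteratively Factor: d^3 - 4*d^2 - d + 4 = (d - 4)*(d^2 - 1) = (d - 4)*(d + 1)*(d - 1)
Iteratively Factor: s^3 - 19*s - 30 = (s + 2)*(s^2 - 2*s - 15) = (s - 5)*(s + 2)*(s + 3)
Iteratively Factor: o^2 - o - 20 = (o + 4)*(o - 5)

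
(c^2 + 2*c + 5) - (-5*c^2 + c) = 6*c^2 + c + 5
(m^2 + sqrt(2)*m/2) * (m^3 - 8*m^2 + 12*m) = m^5 - 8*m^4 + sqrt(2)*m^4/2 - 4*sqrt(2)*m^3 + 12*m^3 + 6*sqrt(2)*m^2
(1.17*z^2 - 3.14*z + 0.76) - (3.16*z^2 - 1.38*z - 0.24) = -1.99*z^2 - 1.76*z + 1.0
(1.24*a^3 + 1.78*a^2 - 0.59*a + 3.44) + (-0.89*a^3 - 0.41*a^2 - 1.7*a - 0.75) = 0.35*a^3 + 1.37*a^2 - 2.29*a + 2.69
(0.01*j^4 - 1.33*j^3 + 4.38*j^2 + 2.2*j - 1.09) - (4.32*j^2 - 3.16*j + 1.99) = 0.01*j^4 - 1.33*j^3 + 0.0599999999999996*j^2 + 5.36*j - 3.08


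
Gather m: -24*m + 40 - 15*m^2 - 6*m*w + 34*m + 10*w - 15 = -15*m^2 + m*(10 - 6*w) + 10*w + 25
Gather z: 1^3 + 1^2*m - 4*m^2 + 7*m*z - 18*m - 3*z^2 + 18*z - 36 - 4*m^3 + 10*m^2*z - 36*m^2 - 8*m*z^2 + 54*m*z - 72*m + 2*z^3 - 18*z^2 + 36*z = -4*m^3 - 40*m^2 - 89*m + 2*z^3 + z^2*(-8*m - 21) + z*(10*m^2 + 61*m + 54) - 35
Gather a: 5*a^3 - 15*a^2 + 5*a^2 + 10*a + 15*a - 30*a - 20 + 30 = 5*a^3 - 10*a^2 - 5*a + 10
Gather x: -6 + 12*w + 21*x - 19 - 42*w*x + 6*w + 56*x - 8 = 18*w + x*(77 - 42*w) - 33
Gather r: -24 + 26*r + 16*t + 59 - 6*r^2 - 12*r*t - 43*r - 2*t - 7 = -6*r^2 + r*(-12*t - 17) + 14*t + 28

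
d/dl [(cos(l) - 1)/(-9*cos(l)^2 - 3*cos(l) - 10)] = (-9*cos(l)^2 + 18*cos(l) + 13)*sin(l)/(-9*sin(l)^2 + 3*cos(l) + 19)^2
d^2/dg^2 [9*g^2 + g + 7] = 18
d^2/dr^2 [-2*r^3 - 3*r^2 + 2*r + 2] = -12*r - 6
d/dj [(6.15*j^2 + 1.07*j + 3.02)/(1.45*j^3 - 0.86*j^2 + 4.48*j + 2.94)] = (-8.9175*j^4 - 3.103*j^3 + 15.3352*j^2 + 41.3564*j - 10.3838)/(2.1025*j^6 - 2.494*j^5 + 13.7316*j^4 + 0.820399999999999*j^3 + 15.0136*j^2 + 26.3424*j + 8.6436)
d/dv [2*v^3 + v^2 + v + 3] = 6*v^2 + 2*v + 1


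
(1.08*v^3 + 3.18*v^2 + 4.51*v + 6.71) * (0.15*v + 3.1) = 0.162*v^4 + 3.825*v^3 + 10.5345*v^2 + 14.9875*v + 20.801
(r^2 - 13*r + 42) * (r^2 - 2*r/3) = r^4 - 41*r^3/3 + 152*r^2/3 - 28*r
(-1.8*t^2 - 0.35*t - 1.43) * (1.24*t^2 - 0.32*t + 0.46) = -2.232*t^4 + 0.142*t^3 - 2.4892*t^2 + 0.2966*t - 0.6578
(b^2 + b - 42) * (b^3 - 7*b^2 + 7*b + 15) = b^5 - 6*b^4 - 42*b^3 + 316*b^2 - 279*b - 630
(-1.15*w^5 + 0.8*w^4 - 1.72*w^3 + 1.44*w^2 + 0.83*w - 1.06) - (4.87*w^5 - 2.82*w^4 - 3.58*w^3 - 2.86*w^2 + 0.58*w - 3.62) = -6.02*w^5 + 3.62*w^4 + 1.86*w^3 + 4.3*w^2 + 0.25*w + 2.56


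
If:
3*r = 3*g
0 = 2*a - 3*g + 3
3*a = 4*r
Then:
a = 12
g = 9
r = 9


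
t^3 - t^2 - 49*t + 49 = (t - 7)*(t - 1)*(t + 7)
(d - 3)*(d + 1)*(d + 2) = d^3 - 7*d - 6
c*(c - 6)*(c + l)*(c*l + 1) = c^4*l + c^3*l^2 - 6*c^3*l + c^3 - 6*c^2*l^2 + c^2*l - 6*c^2 - 6*c*l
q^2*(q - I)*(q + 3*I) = q^4 + 2*I*q^3 + 3*q^2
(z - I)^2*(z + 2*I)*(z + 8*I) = z^4 + 8*I*z^3 + 3*z^2 + 22*I*z + 16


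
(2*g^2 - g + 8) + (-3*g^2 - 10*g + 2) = -g^2 - 11*g + 10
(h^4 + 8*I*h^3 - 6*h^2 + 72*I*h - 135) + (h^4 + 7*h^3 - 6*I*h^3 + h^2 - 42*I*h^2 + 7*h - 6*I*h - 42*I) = 2*h^4 + 7*h^3 + 2*I*h^3 - 5*h^2 - 42*I*h^2 + 7*h + 66*I*h - 135 - 42*I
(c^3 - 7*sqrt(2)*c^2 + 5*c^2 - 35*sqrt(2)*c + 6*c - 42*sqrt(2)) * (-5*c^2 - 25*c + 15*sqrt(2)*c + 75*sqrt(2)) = -5*c^5 - 50*c^4 + 50*sqrt(2)*c^4 - 365*c^3 + 500*sqrt(2)*c^3 - 2250*c^2 + 1550*sqrt(2)*c^2 - 6510*c + 1500*sqrt(2)*c - 6300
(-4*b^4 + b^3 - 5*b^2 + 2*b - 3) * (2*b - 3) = -8*b^5 + 14*b^4 - 13*b^3 + 19*b^2 - 12*b + 9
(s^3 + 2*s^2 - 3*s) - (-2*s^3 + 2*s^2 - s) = 3*s^3 - 2*s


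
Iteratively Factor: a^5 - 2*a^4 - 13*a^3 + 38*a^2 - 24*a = (a - 3)*(a^4 + a^3 - 10*a^2 + 8*a) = (a - 3)*(a - 1)*(a^3 + 2*a^2 - 8*a) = (a - 3)*(a - 1)*(a + 4)*(a^2 - 2*a) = a*(a - 3)*(a - 1)*(a + 4)*(a - 2)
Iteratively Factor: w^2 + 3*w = (w + 3)*(w)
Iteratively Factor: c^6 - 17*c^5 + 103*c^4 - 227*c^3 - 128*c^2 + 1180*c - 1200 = (c - 4)*(c^5 - 13*c^4 + 51*c^3 - 23*c^2 - 220*c + 300) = (c - 4)*(c + 2)*(c^4 - 15*c^3 + 81*c^2 - 185*c + 150) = (c - 5)*(c - 4)*(c + 2)*(c^3 - 10*c^2 + 31*c - 30) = (c - 5)^2*(c - 4)*(c + 2)*(c^2 - 5*c + 6) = (c - 5)^2*(c - 4)*(c - 3)*(c + 2)*(c - 2)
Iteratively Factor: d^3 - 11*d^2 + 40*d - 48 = (d - 3)*(d^2 - 8*d + 16) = (d - 4)*(d - 3)*(d - 4)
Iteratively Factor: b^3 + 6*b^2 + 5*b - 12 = (b + 4)*(b^2 + 2*b - 3) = (b - 1)*(b + 4)*(b + 3)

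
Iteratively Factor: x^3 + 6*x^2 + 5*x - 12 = (x - 1)*(x^2 + 7*x + 12) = (x - 1)*(x + 4)*(x + 3)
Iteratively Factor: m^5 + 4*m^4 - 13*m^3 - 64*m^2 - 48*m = (m + 4)*(m^4 - 13*m^2 - 12*m) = (m + 1)*(m + 4)*(m^3 - m^2 - 12*m) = (m - 4)*(m + 1)*(m + 4)*(m^2 + 3*m) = (m - 4)*(m + 1)*(m + 3)*(m + 4)*(m)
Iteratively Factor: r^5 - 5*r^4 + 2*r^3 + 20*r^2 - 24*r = (r - 2)*(r^4 - 3*r^3 - 4*r^2 + 12*r) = (r - 2)*(r + 2)*(r^3 - 5*r^2 + 6*r) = r*(r - 2)*(r + 2)*(r^2 - 5*r + 6) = r*(r - 2)^2*(r + 2)*(r - 3)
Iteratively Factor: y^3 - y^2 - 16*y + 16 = (y - 1)*(y^2 - 16) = (y - 1)*(y + 4)*(y - 4)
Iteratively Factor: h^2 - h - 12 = (h + 3)*(h - 4)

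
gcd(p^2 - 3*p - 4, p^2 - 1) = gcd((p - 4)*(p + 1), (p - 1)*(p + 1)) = p + 1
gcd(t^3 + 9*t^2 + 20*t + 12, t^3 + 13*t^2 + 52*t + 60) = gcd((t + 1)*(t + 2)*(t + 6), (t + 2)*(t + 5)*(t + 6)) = t^2 + 8*t + 12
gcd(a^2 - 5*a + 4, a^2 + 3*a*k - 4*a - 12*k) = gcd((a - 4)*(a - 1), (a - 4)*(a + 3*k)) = a - 4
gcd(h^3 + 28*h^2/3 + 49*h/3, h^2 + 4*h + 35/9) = h + 7/3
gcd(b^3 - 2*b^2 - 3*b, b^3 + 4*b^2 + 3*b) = b^2 + b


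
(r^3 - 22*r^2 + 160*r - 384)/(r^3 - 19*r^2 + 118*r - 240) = (r - 8)/(r - 5)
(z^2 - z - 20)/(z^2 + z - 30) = (z + 4)/(z + 6)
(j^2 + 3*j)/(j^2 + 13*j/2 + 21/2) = 2*j/(2*j + 7)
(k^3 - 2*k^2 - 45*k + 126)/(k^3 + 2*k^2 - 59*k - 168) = (k^2 - 9*k + 18)/(k^2 - 5*k - 24)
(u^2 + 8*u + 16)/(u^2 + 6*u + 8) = (u + 4)/(u + 2)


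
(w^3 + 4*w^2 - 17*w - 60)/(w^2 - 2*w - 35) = (w^2 - w - 12)/(w - 7)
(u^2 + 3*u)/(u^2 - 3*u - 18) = u/(u - 6)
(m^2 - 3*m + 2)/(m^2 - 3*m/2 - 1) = 2*(m - 1)/(2*m + 1)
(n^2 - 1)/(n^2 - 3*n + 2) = (n + 1)/(n - 2)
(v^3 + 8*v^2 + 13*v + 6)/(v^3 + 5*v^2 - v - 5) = (v^2 + 7*v + 6)/(v^2 + 4*v - 5)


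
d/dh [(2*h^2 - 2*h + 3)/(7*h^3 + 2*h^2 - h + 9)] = (-14*h^4 + 28*h^3 - 61*h^2 + 24*h - 15)/(49*h^6 + 28*h^5 - 10*h^4 + 122*h^3 + 37*h^2 - 18*h + 81)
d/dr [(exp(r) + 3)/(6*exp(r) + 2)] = -4*exp(r)/(3*exp(r) + 1)^2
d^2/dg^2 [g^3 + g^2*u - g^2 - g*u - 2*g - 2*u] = 6*g + 2*u - 2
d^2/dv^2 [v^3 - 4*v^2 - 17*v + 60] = 6*v - 8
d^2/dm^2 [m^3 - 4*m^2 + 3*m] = 6*m - 8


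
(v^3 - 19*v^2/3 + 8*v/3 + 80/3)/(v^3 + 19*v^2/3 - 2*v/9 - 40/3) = 3*(v^2 - 8*v + 16)/(3*v^2 + 14*v - 24)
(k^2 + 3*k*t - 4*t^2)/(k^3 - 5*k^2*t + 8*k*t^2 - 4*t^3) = (k + 4*t)/(k^2 - 4*k*t + 4*t^2)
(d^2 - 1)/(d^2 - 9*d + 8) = (d + 1)/(d - 8)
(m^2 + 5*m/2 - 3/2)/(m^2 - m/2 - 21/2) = (2*m - 1)/(2*m - 7)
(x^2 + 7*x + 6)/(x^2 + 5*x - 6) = (x + 1)/(x - 1)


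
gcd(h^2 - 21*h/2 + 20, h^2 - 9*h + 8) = h - 8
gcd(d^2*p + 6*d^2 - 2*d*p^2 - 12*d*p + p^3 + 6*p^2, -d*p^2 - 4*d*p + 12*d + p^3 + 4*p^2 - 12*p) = -d*p - 6*d + p^2 + 6*p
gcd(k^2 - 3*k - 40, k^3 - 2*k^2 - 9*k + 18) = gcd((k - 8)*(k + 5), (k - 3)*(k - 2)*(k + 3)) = 1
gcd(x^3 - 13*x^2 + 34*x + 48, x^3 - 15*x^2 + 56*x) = x - 8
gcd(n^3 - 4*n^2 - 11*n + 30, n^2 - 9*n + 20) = n - 5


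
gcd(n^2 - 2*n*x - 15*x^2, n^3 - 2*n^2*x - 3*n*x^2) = 1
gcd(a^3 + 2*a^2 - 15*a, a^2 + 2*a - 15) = a^2 + 2*a - 15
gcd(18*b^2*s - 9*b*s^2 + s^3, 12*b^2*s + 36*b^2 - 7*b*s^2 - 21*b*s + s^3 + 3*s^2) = -3*b + s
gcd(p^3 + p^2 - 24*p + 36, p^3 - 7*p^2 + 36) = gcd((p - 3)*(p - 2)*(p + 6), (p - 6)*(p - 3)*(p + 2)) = p - 3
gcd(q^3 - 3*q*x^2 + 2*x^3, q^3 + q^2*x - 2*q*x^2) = -q^2 - q*x + 2*x^2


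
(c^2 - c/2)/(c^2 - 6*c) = (c - 1/2)/(c - 6)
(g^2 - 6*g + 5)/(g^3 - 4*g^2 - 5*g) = (g - 1)/(g*(g + 1))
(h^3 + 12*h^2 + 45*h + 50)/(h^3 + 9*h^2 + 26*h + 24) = (h^2 + 10*h + 25)/(h^2 + 7*h + 12)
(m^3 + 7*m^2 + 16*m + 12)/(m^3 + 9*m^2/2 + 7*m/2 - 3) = 2*(m + 2)/(2*m - 1)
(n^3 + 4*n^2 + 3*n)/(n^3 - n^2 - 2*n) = (n + 3)/(n - 2)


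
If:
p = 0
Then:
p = 0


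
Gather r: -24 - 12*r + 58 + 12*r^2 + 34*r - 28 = 12*r^2 + 22*r + 6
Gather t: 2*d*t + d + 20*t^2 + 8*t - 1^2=d + 20*t^2 + t*(2*d + 8) - 1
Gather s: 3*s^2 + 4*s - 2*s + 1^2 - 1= 3*s^2 + 2*s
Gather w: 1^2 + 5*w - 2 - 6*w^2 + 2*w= -6*w^2 + 7*w - 1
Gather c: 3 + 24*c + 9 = 24*c + 12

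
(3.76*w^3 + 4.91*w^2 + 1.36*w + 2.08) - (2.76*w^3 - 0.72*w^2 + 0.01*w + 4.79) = 1.0*w^3 + 5.63*w^2 + 1.35*w - 2.71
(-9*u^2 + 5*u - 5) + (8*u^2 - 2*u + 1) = -u^2 + 3*u - 4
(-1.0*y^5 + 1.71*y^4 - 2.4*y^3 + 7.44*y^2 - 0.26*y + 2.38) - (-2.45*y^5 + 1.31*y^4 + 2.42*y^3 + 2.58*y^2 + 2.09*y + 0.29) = 1.45*y^5 + 0.4*y^4 - 4.82*y^3 + 4.86*y^2 - 2.35*y + 2.09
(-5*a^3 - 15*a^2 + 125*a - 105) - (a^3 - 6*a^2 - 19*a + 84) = -6*a^3 - 9*a^2 + 144*a - 189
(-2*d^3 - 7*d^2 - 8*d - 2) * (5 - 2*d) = 4*d^4 + 4*d^3 - 19*d^2 - 36*d - 10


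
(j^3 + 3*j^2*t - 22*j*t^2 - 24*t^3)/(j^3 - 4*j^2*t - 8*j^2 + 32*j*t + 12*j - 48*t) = (j^2 + 7*j*t + 6*t^2)/(j^2 - 8*j + 12)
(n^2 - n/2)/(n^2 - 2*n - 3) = n*(1 - 2*n)/(2*(-n^2 + 2*n + 3))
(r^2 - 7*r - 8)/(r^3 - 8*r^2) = (r + 1)/r^2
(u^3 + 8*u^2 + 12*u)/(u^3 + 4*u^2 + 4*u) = (u + 6)/(u + 2)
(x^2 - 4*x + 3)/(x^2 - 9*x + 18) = (x - 1)/(x - 6)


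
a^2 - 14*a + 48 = (a - 8)*(a - 6)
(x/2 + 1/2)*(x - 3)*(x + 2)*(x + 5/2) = x^4/2 + 5*x^3/4 - 7*x^2/2 - 47*x/4 - 15/2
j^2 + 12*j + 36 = (j + 6)^2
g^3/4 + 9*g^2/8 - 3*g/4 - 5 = (g/4 + 1)*(g - 2)*(g + 5/2)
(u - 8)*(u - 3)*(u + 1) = u^3 - 10*u^2 + 13*u + 24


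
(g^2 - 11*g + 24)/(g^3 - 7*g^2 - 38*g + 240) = (g - 3)/(g^2 + g - 30)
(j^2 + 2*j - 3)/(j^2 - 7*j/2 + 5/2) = 2*(j + 3)/(2*j - 5)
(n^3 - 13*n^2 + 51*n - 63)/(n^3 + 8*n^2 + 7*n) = (n^3 - 13*n^2 + 51*n - 63)/(n*(n^2 + 8*n + 7))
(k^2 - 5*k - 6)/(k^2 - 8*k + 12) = (k + 1)/(k - 2)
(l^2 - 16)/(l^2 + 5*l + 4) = (l - 4)/(l + 1)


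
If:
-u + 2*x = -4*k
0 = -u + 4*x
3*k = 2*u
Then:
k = 0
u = 0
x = 0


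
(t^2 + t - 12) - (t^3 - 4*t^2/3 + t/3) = -t^3 + 7*t^2/3 + 2*t/3 - 12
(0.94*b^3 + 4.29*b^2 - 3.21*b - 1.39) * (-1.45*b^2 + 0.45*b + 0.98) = -1.363*b^5 - 5.7975*b^4 + 7.5062*b^3 + 4.7752*b^2 - 3.7713*b - 1.3622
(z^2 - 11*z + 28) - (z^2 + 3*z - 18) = 46 - 14*z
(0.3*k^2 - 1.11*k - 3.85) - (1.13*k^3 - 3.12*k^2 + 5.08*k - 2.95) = -1.13*k^3 + 3.42*k^2 - 6.19*k - 0.9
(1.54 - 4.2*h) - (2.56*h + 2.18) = -6.76*h - 0.64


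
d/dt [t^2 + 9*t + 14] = 2*t + 9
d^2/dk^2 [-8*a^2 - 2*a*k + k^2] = 2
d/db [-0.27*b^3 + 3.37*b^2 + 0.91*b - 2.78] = -0.81*b^2 + 6.74*b + 0.91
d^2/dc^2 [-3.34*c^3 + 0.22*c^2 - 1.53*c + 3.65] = 0.44 - 20.04*c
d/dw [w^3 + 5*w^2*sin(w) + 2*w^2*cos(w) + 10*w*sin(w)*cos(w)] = -2*w^2*sin(w) + 5*w^2*cos(w) + 3*w^2 + 10*w*sin(w) + 4*w*cos(w) + 10*w*cos(2*w) + 5*sin(2*w)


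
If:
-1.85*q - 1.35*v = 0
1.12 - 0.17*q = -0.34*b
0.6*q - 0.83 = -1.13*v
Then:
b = -3.73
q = -0.88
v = 1.20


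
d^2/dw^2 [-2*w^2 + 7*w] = -4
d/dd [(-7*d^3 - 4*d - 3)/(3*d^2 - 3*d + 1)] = (-21*d^4 + 42*d^3 - 9*d^2 + 18*d - 13)/(9*d^4 - 18*d^3 + 15*d^2 - 6*d + 1)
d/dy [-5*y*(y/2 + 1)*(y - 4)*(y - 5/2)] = -10*y^3 + 135*y^2/4 + 15*y - 50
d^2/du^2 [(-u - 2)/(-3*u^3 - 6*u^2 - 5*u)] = 2*(27*u^5 + 162*u^4 + 309*u^3 + 306*u^2 + 180*u + 50)/(u^3*(27*u^6 + 162*u^5 + 459*u^4 + 756*u^3 + 765*u^2 + 450*u + 125))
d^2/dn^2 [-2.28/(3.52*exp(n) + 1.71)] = (13.723776 - 28.250112*exp(n))*exp(n)/(3.52*exp(n) + 1.71)^3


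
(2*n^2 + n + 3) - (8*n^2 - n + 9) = -6*n^2 + 2*n - 6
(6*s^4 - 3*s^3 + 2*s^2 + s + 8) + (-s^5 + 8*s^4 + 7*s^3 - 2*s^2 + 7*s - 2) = -s^5 + 14*s^4 + 4*s^3 + 8*s + 6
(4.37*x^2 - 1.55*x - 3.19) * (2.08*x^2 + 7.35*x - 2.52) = 9.0896*x^4 + 28.8955*x^3 - 29.0401*x^2 - 19.5405*x + 8.0388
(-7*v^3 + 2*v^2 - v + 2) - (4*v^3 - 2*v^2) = -11*v^3 + 4*v^2 - v + 2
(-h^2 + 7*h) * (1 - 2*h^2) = 2*h^4 - 14*h^3 - h^2 + 7*h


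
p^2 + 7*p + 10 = (p + 2)*(p + 5)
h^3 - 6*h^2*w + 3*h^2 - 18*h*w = h*(h + 3)*(h - 6*w)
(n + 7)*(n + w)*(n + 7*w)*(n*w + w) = n^4*w + 8*n^3*w^2 + 8*n^3*w + 7*n^2*w^3 + 64*n^2*w^2 + 7*n^2*w + 56*n*w^3 + 56*n*w^2 + 49*w^3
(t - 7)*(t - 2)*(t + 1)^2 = t^4 - 7*t^3 - 3*t^2 + 19*t + 14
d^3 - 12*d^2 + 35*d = d*(d - 7)*(d - 5)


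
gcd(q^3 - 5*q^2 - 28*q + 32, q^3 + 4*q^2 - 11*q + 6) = q - 1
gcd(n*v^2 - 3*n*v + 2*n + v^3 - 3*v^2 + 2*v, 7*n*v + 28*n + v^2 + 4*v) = 1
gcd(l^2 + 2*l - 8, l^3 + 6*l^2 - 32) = l^2 + 2*l - 8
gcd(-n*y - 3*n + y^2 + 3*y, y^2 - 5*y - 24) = y + 3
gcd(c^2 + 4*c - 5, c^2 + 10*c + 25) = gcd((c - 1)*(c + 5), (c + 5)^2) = c + 5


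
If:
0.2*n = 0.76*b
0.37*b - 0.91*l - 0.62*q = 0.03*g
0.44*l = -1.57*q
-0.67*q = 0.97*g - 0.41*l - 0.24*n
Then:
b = -7.87905751122859*q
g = -9.60686082030415*q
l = -3.56818181818182*q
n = -29.9404185426686*q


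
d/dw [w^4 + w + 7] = 4*w^3 + 1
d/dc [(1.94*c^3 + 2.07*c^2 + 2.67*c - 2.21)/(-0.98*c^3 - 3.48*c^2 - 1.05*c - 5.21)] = (-4.7226*c^4 + 1.1592*c^3 - 29.7015*c^2 - 36.951*c - 16.2312)/(0.9604*c^6 + 6.8208*c^5 + 14.1684*c^4 + 17.5196*c^3 + 37.3641*c^2 + 10.941*c + 27.1441)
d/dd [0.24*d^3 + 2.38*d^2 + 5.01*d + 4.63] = 0.72*d^2 + 4.76*d + 5.01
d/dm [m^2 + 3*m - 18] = 2*m + 3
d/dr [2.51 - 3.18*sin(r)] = -3.18*cos(r)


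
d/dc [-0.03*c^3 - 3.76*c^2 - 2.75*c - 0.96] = -0.09*c^2 - 7.52*c - 2.75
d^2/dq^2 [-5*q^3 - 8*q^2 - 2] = -30*q - 16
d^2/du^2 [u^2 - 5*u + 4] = 2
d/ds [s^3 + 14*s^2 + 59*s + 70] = 3*s^2 + 28*s + 59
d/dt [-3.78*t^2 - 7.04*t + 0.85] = -7.56*t - 7.04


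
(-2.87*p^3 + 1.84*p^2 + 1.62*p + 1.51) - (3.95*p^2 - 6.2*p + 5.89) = -2.87*p^3 - 2.11*p^2 + 7.82*p - 4.38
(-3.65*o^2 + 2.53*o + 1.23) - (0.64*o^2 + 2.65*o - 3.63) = -4.29*o^2 - 0.12*o + 4.86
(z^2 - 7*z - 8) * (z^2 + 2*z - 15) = z^4 - 5*z^3 - 37*z^2 + 89*z + 120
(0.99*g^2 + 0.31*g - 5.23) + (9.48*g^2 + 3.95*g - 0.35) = 10.47*g^2 + 4.26*g - 5.58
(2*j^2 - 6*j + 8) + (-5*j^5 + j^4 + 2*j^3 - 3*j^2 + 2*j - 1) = -5*j^5 + j^4 + 2*j^3 - j^2 - 4*j + 7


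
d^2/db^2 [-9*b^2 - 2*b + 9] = -18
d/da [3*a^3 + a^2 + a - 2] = 9*a^2 + 2*a + 1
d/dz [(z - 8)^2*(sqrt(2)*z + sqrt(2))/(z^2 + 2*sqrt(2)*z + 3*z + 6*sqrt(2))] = sqrt(2)*(z - 8)*(-(z - 8)*(z + 1)*(2*z + 2*sqrt(2) + 3) + 3*(z - 2)*(z^2 + 2*sqrt(2)*z + 3*z + 6*sqrt(2)))/(z^2 + 2*sqrt(2)*z + 3*z + 6*sqrt(2))^2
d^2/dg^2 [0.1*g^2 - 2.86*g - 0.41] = 0.200000000000000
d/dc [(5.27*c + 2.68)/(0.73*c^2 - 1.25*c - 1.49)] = (3.8471*c^2 - 6.5875*c - (1.46*c - 1.25)*(5.27*c + 2.68) - 7.8523)/(-0.73*c^2 + 1.25*c + 1.49)^2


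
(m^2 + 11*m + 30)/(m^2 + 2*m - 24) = (m + 5)/(m - 4)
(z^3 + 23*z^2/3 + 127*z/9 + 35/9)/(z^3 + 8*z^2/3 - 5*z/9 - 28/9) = (3*z^2 + 16*z + 5)/(3*z^2 + z - 4)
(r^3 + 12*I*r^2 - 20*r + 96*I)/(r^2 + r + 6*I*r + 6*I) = (r^2 + 6*I*r + 16)/(r + 1)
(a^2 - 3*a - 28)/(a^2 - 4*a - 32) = (a - 7)/(a - 8)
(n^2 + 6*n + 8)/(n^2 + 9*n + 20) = (n + 2)/(n + 5)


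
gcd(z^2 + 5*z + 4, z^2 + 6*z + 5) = z + 1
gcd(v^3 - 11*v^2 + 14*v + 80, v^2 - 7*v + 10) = v - 5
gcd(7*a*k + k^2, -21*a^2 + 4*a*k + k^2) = 7*a + k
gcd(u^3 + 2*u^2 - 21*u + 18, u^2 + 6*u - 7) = u - 1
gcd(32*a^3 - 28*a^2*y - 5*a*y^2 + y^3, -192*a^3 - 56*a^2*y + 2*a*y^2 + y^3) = -32*a^2 - 4*a*y + y^2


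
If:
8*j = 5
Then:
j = 5/8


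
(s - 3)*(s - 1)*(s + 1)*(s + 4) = s^4 + s^3 - 13*s^2 - s + 12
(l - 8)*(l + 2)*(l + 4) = l^3 - 2*l^2 - 40*l - 64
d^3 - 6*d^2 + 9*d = d*(d - 3)^2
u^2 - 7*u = u*(u - 7)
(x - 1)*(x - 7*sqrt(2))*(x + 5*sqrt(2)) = x^3 - 2*sqrt(2)*x^2 - x^2 - 70*x + 2*sqrt(2)*x + 70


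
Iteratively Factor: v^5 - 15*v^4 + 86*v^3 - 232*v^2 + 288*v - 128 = (v - 4)*(v^4 - 11*v^3 + 42*v^2 - 64*v + 32) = (v - 4)*(v - 2)*(v^3 - 9*v^2 + 24*v - 16) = (v - 4)^2*(v - 2)*(v^2 - 5*v + 4) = (v - 4)^3*(v - 2)*(v - 1)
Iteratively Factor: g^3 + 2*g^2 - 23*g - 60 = (g + 4)*(g^2 - 2*g - 15) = (g + 3)*(g + 4)*(g - 5)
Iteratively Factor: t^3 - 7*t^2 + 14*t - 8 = (t - 2)*(t^2 - 5*t + 4) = (t - 2)*(t - 1)*(t - 4)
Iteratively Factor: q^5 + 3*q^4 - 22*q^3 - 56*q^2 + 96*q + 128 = (q + 1)*(q^4 + 2*q^3 - 24*q^2 - 32*q + 128) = (q - 4)*(q + 1)*(q^3 + 6*q^2 - 32) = (q - 4)*(q + 1)*(q + 4)*(q^2 + 2*q - 8) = (q - 4)*(q + 1)*(q + 4)^2*(q - 2)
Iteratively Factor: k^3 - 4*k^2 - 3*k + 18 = (k + 2)*(k^2 - 6*k + 9) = (k - 3)*(k + 2)*(k - 3)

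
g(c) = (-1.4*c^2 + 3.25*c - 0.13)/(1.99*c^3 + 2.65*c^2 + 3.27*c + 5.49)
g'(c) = (3.25 - 2.8*c)/(1.99*c^3 + 2.65*c^2 + 3.27*c + 5.49) + (-5.97*c^2 - 5.3*c - 3.27)*(-1.4*c^2 + 3.25*c - 0.13)/(1.99*c^3 + 2.65*c^2 + 3.27*c + 5.49)^2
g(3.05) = -0.03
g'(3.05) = -0.03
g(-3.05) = 0.64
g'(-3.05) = 0.42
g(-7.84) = 0.14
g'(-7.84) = 0.02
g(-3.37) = 0.52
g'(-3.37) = 0.29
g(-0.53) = -0.53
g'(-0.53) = 1.40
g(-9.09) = 0.11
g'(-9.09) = 0.02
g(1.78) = 0.04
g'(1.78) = -0.10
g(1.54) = 0.06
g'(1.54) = -0.11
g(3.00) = -0.03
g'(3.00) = -0.03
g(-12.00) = 0.08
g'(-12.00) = 0.01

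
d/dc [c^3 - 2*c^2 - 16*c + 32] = 3*c^2 - 4*c - 16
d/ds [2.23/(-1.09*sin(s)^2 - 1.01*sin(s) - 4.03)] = (4.8614*sin(s) + 2.2523)*cos(s)/(1.09*sin(s)^2 + 1.01*sin(s) + 4.03)^2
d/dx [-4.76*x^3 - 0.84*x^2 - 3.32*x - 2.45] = -14.28*x^2 - 1.68*x - 3.32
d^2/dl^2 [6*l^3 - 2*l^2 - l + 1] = 36*l - 4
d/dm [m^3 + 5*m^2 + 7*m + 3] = 3*m^2 + 10*m + 7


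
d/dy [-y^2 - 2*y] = -2*y - 2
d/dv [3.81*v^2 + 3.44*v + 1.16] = 7.62*v + 3.44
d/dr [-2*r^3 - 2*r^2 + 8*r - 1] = -6*r^2 - 4*r + 8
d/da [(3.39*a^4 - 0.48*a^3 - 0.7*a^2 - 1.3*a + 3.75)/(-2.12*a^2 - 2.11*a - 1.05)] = (-14.3736*a^5 - 20.4411*a^4 - 12.2124*a^3 + 0.233*a^2 + 17.37*a + 9.2775)/(4.4944*a^4 + 8.9464*a^3 + 8.9041*a^2 + 4.431*a + 1.1025)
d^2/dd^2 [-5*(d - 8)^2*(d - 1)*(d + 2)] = -60*d^2 + 450*d - 460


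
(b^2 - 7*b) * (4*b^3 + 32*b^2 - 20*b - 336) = 4*b^5 + 4*b^4 - 244*b^3 - 196*b^2 + 2352*b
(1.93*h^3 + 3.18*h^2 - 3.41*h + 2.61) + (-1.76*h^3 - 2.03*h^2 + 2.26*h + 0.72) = 0.17*h^3 + 1.15*h^2 - 1.15*h + 3.33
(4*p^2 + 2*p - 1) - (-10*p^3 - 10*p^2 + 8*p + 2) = 10*p^3 + 14*p^2 - 6*p - 3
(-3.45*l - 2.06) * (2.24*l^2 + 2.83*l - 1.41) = -7.728*l^3 - 14.3779*l^2 - 0.965300000000001*l + 2.9046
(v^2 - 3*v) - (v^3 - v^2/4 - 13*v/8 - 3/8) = -v^3 + 5*v^2/4 - 11*v/8 + 3/8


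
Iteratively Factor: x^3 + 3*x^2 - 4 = (x - 1)*(x^2 + 4*x + 4) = (x - 1)*(x + 2)*(x + 2)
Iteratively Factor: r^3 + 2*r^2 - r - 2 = (r - 1)*(r^2 + 3*r + 2) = (r - 1)*(r + 1)*(r + 2)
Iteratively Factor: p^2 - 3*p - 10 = (p + 2)*(p - 5)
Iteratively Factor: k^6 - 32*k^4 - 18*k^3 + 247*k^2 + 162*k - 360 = (k + 3)*(k^5 - 3*k^4 - 23*k^3 + 51*k^2 + 94*k - 120) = (k - 3)*(k + 3)*(k^4 - 23*k^2 - 18*k + 40) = (k - 3)*(k + 2)*(k + 3)*(k^3 - 2*k^2 - 19*k + 20) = (k - 5)*(k - 3)*(k + 2)*(k + 3)*(k^2 + 3*k - 4) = (k - 5)*(k - 3)*(k - 1)*(k + 2)*(k + 3)*(k + 4)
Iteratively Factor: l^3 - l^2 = (l)*(l^2 - l) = l^2*(l - 1)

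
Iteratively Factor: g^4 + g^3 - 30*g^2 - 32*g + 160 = (g - 5)*(g^3 + 6*g^2 - 32) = (g - 5)*(g + 4)*(g^2 + 2*g - 8) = (g - 5)*(g + 4)^2*(g - 2)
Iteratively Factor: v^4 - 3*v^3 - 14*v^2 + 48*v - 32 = (v - 1)*(v^3 - 2*v^2 - 16*v + 32) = (v - 2)*(v - 1)*(v^2 - 16) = (v - 4)*(v - 2)*(v - 1)*(v + 4)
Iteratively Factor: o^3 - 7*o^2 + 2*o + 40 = (o - 5)*(o^2 - 2*o - 8) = (o - 5)*(o + 2)*(o - 4)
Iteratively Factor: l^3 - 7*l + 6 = (l + 3)*(l^2 - 3*l + 2) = (l - 1)*(l + 3)*(l - 2)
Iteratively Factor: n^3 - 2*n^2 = (n)*(n^2 - 2*n) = n^2*(n - 2)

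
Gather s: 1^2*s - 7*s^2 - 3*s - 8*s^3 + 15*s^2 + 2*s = -8*s^3 + 8*s^2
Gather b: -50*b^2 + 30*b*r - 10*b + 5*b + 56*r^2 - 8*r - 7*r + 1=-50*b^2 + b*(30*r - 5) + 56*r^2 - 15*r + 1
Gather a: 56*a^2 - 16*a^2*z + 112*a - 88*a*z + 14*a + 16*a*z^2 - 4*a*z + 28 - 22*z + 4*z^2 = a^2*(56 - 16*z) + a*(16*z^2 - 92*z + 126) + 4*z^2 - 22*z + 28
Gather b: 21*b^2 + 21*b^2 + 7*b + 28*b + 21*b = 42*b^2 + 56*b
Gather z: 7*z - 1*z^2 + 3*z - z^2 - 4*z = -2*z^2 + 6*z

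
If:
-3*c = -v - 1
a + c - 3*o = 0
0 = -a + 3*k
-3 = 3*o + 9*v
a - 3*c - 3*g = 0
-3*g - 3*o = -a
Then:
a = 2/5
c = 1/5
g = -1/15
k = 2/15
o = 1/5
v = -2/5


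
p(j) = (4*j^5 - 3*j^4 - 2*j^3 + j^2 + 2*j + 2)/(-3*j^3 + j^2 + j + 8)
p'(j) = (9*j^2 - 2*j - 1)*(4*j^5 - 3*j^4 - 2*j^3 + j^2 + 2*j + 2)/(-3*j^3 + j^2 + j + 8)^2 + (20*j^4 - 12*j^3 - 6*j^2 + 2*j + 2)/(-3*j^3 + j^2 + j + 8)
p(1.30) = 1.86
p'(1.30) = 10.64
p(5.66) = -39.82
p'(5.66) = -14.41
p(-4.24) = -25.11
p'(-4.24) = 12.04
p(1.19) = 1.07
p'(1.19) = 4.65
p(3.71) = -16.94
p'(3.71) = -8.98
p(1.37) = 2.89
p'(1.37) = 20.12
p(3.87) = -18.42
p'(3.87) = -9.45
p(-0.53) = 0.14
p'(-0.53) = 0.36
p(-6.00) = -50.34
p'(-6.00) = 16.65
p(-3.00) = -12.17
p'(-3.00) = 8.84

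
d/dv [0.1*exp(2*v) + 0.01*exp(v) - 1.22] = (0.2*exp(v) + 0.01)*exp(v)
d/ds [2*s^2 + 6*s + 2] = 4*s + 6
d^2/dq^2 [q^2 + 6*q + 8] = 2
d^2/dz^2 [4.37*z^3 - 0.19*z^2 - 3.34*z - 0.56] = 26.22*z - 0.38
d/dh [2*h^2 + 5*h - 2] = 4*h + 5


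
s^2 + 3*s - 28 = (s - 4)*(s + 7)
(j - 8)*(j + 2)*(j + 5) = j^3 - j^2 - 46*j - 80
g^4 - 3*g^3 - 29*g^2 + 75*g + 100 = (g - 5)*(g - 4)*(g + 1)*(g + 5)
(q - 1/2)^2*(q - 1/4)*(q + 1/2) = q^4 - 3*q^3/4 - q^2/8 + 3*q/16 - 1/32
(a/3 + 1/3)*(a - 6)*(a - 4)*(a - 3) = a^4/3 - 4*a^3 + 41*a^2/3 - 6*a - 24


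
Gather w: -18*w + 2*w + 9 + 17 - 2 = 24 - 16*w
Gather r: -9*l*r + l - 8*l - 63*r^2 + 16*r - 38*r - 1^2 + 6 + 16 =-7*l - 63*r^2 + r*(-9*l - 22) + 21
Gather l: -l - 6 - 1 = -l - 7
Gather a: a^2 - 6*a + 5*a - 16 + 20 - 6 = a^2 - a - 2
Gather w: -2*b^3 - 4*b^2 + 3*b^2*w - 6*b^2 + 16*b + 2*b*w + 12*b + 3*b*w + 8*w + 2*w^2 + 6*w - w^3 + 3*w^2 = -2*b^3 - 10*b^2 + 28*b - w^3 + 5*w^2 + w*(3*b^2 + 5*b + 14)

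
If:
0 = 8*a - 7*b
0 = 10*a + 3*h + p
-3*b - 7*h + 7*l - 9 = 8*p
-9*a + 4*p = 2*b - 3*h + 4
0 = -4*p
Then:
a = -28/149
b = -32/149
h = 280/447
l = 5695/3129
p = 0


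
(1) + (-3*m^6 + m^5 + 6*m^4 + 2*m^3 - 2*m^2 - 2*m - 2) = -3*m^6 + m^5 + 6*m^4 + 2*m^3 - 2*m^2 - 2*m - 1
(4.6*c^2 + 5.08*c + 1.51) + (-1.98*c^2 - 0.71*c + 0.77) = 2.62*c^2 + 4.37*c + 2.28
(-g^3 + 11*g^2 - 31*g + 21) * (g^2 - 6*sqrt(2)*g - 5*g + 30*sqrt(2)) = -g^5 + 6*sqrt(2)*g^4 + 16*g^4 - 96*sqrt(2)*g^3 - 86*g^3 + 176*g^2 + 516*sqrt(2)*g^2 - 1056*sqrt(2)*g - 105*g + 630*sqrt(2)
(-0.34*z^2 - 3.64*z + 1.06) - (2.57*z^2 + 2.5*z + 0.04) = -2.91*z^2 - 6.14*z + 1.02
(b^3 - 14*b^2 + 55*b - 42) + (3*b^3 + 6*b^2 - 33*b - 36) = 4*b^3 - 8*b^2 + 22*b - 78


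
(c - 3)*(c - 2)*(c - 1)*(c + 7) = c^4 + c^3 - 31*c^2 + 71*c - 42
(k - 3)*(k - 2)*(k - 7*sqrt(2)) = k^3 - 7*sqrt(2)*k^2 - 5*k^2 + 6*k + 35*sqrt(2)*k - 42*sqrt(2)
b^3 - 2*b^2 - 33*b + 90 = (b - 5)*(b - 3)*(b + 6)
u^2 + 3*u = u*(u + 3)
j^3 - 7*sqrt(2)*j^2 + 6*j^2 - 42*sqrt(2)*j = j*(j + 6)*(j - 7*sqrt(2))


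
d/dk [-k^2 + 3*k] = 3 - 2*k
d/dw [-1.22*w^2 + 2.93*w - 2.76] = 2.93 - 2.44*w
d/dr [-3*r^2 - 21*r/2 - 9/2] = -6*r - 21/2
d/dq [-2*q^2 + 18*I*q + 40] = -4*q + 18*I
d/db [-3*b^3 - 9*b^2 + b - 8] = -9*b^2 - 18*b + 1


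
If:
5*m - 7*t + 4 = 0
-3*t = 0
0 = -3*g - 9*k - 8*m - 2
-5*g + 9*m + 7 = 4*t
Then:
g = -1/25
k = 113/225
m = -4/5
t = 0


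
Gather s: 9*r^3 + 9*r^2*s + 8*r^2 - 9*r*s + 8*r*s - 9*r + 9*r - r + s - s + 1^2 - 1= 9*r^3 + 8*r^2 - r + s*(9*r^2 - r)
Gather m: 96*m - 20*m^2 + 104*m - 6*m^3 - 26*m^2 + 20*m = -6*m^3 - 46*m^2 + 220*m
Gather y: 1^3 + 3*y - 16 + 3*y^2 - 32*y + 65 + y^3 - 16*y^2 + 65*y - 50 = y^3 - 13*y^2 + 36*y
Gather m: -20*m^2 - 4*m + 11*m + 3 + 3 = -20*m^2 + 7*m + 6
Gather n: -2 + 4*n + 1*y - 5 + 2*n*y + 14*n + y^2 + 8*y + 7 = n*(2*y + 18) + y^2 + 9*y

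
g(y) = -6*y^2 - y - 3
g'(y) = -12*y - 1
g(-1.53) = -15.52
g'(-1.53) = 17.36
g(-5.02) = -149.18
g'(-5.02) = 59.24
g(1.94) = -27.52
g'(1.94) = -24.28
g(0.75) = -7.12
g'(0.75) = -10.00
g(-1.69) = -18.45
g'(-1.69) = 19.28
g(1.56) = -19.16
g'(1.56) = -19.72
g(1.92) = -27.04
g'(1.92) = -24.04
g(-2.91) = -50.90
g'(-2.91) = 33.92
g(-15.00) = -1338.00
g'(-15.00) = 179.00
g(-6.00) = -213.00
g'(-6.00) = 71.00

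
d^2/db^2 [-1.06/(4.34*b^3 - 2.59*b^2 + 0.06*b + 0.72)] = ((27.6024*b - 5.4908)*(4.34*b^3 - 2.59*b^2 + 0.06*b + 0.72) - 1.06*(13.02*b^2 - 5.18*b + 0.06)*(26.04*b^2 - 10.36*b + 0.12))/(4.34*b^3 - 2.59*b^2 + 0.06*b + 0.72)^3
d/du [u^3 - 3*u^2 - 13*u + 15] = 3*u^2 - 6*u - 13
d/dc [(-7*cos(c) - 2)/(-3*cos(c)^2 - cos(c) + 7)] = (-21*sin(c)^2 + 12*cos(c) + 72)*sin(c)/(3*cos(c)^2 + cos(c) - 7)^2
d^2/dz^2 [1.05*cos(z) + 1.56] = -1.05*cos(z)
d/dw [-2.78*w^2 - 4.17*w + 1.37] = -5.56*w - 4.17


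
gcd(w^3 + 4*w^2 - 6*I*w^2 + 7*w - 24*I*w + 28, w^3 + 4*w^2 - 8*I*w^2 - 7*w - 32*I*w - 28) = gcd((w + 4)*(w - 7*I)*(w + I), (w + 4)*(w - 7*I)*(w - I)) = w^2 + w*(4 - 7*I) - 28*I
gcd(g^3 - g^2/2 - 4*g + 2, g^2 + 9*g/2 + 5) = g + 2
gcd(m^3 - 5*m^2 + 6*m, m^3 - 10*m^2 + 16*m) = m^2 - 2*m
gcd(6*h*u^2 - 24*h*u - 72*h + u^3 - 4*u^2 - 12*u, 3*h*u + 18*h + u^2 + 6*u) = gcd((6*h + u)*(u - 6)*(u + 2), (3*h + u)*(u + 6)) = 1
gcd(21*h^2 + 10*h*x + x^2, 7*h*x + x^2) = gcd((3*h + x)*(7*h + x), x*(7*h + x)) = 7*h + x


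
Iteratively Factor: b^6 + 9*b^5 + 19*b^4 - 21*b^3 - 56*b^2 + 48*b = (b - 1)*(b^5 + 10*b^4 + 29*b^3 + 8*b^2 - 48*b) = (b - 1)*(b + 3)*(b^4 + 7*b^3 + 8*b^2 - 16*b) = (b - 1)*(b + 3)*(b + 4)*(b^3 + 3*b^2 - 4*b) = (b - 1)*(b + 3)*(b + 4)^2*(b^2 - b) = (b - 1)^2*(b + 3)*(b + 4)^2*(b)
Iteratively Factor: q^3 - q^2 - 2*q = (q + 1)*(q^2 - 2*q) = (q - 2)*(q + 1)*(q)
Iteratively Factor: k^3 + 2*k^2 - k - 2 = (k + 2)*(k^2 - 1) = (k + 1)*(k + 2)*(k - 1)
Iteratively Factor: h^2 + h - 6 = (h - 2)*(h + 3)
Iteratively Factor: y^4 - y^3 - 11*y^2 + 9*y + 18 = (y + 3)*(y^3 - 4*y^2 + y + 6) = (y + 1)*(y + 3)*(y^2 - 5*y + 6) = (y - 2)*(y + 1)*(y + 3)*(y - 3)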